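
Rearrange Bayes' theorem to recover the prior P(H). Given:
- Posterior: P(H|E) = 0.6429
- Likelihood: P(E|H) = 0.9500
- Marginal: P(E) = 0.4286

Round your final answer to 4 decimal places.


From Bayes' theorem: P(H|E) = P(E|H) × P(H) / P(E)

Rearranging for P(H):
P(H) = P(H|E) × P(E) / P(E|H)
     = 0.6429 × 0.4286 / 0.9500
     = 0.27554694 / 0.9500
     = 0.2900


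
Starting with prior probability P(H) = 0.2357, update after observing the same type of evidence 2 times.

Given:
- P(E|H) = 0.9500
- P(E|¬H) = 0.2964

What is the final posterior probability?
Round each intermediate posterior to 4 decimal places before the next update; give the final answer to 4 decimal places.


Sequential Bayesian updating:

Initial prior: P(H) = 0.2357

Update 1:
  P(E) = 0.9500 × 0.2357 + 0.2964 × 0.7643 = 0.22391500 + 0.22653852 = 0.45045352
  P(H|E) = 0.22391500 / 0.45045352 = 0.4971

Update 2:
  P(E) = 0.9500 × 0.4971 + 0.2964 × 0.5029 = 0.47224500 + 0.14905956 = 0.62130456
  P(H|E) = 0.47224500 / 0.62130456 = 0.7601

Final posterior: 0.7601


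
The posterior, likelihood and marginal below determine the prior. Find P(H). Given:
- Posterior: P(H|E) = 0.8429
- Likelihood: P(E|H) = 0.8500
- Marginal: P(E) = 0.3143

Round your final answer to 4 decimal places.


From Bayes' theorem: P(H|E) = P(E|H) × P(H) / P(E)

Rearranging for P(H):
P(H) = P(H|E) × P(E) / P(E|H)
     = 0.8429 × 0.3143 / 0.8500
     = 0.26492347 / 0.8500
     = 0.3117


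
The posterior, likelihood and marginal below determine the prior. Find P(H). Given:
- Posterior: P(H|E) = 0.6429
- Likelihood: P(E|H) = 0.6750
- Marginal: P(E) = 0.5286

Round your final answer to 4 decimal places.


From Bayes' theorem: P(H|E) = P(E|H) × P(H) / P(E)

Rearranging for P(H):
P(H) = P(H|E) × P(E) / P(E|H)
     = 0.6429 × 0.5286 / 0.6750
     = 0.33983694 / 0.6750
     = 0.5035


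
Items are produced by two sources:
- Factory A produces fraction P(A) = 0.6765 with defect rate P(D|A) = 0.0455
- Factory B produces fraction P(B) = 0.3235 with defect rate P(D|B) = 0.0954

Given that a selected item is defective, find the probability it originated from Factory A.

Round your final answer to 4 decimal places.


Let A = from Factory A, D = defective

Given:
- P(A) = 0.6765, P(B) = 0.3235
- P(D|A) = 0.0455, P(D|B) = 0.0954

Step 1: Find P(D)
P(D) = P(D|A)P(A) + P(D|B)P(B)
     = 0.0455 × 0.6765 + 0.0954 × 0.3235
     = 0.03078075 + 0.03086190
     = 0.06164265

Step 2: Apply Bayes' theorem
P(A|D) = P(D|A)P(A) / P(D)
       = 0.03078075 / 0.06164265
       = 0.4993


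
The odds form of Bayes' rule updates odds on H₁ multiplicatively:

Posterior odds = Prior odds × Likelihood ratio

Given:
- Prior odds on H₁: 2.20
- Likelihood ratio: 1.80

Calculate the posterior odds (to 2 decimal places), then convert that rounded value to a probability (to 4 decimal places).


Step 1: Calculate posterior odds
Posterior odds = Prior odds × LR
               = 2.20 × 1.80
               = 3.96

Step 2: Convert to probability
P(H₁|E) = Posterior odds / (1 + Posterior odds)
       = 3.96 / (1 + 3.96)
       = 3.96 / 4.96
       = 0.7984

The evidence increased P(H₁) from 0.6875 to 0.7984.


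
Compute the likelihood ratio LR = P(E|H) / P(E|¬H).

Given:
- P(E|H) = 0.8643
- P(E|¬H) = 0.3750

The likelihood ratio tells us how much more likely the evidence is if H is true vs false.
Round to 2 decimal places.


Likelihood Ratio (LR) = P(E|H) / P(E|¬H)

LR = 0.8643 / 0.3750
   = 2.30

The evidence is 2.30 times more likely if H is true than if H is false.
Since LR > 1, the evidence supports H over ¬H.


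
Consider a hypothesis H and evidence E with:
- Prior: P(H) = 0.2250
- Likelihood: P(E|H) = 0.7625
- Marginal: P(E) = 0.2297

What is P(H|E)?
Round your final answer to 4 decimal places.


Using Bayes' theorem:

P(H|E) = P(E|H) × P(H) / P(E)
       = 0.7625 × 0.2250 / 0.2297
       = 0.17156250 / 0.2297
       = 0.7469

The evidence strengthens our belief in H.
Prior: 0.2250 → Posterior: 0.7469


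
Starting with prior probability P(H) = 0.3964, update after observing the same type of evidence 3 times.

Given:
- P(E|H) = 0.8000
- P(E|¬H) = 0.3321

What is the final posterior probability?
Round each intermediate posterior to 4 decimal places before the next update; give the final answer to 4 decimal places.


Sequential Bayesian updating:

Initial prior: P(H) = 0.3964

Update 1:
  P(E) = 0.8000 × 0.3964 + 0.3321 × 0.6036 = 0.31712000 + 0.20045556 = 0.51757556
  P(H|E) = 0.31712000 / 0.51757556 = 0.6127

Update 2:
  P(E) = 0.8000 × 0.6127 + 0.3321 × 0.3873 = 0.49016000 + 0.12862233 = 0.61878233
  P(H|E) = 0.49016000 / 0.61878233 = 0.7921

Update 3:
  P(E) = 0.8000 × 0.7921 + 0.3321 × 0.2079 = 0.63368000 + 0.06904359 = 0.70272359
  P(H|E) = 0.63368000 / 0.70272359 = 0.9017

Final posterior: 0.9017


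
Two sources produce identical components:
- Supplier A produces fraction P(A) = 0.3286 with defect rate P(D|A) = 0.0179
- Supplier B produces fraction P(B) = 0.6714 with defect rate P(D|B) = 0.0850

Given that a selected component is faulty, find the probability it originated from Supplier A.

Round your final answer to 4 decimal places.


Let A = from Supplier A, D = faulty

Given:
- P(A) = 0.3286, P(B) = 0.6714
- P(D|A) = 0.0179, P(D|B) = 0.0850

Step 1: Find P(D)
P(D) = P(D|A)P(A) + P(D|B)P(B)
     = 0.0179 × 0.3286 + 0.0850 × 0.6714
     = 0.00588194 + 0.05706900
     = 0.06295094

Step 2: Apply Bayes' theorem
P(A|D) = P(D|A)P(A) / P(D)
       = 0.00588194 / 0.06295094
       = 0.0934


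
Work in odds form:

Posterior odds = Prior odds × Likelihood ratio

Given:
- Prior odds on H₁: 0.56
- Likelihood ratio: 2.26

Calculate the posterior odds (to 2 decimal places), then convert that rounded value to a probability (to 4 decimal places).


Step 1: Calculate posterior odds
Posterior odds = Prior odds × LR
               = 0.56 × 2.26
               = 1.27

Step 2: Convert to probability
P(H₁|E) = Posterior odds / (1 + Posterior odds)
       = 1.27 / (1 + 1.27)
       = 1.27 / 2.27
       = 0.5595

The evidence increased P(H₁) from 0.3590 to 0.5595.


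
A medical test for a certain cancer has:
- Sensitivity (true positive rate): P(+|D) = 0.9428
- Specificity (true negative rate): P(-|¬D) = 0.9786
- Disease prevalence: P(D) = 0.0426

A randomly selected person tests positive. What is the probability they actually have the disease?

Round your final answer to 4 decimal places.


Let D = has disease, + = positive test

Given:
- P(D) = 0.0426 (prevalence)
- P(+|D) = 0.9428 (sensitivity)
- P(-|¬D) = 0.9786 (specificity)
- P(+|¬D) = 0.0214 (false positive rate = 1 - specificity)

Step 1: Find P(+)
P(+) = P(+|D)P(D) + P(+|¬D)P(¬D)
     = 0.9428 × 0.0426 + 0.0214 × 0.9574
     = 0.04016328 + 0.02048836
     = 0.06065164

Step 2: Apply Bayes' theorem for P(D|+)
P(D|+) = P(+|D)P(D) / P(+)
       = 0.04016328 / 0.06065164
       = 0.6622


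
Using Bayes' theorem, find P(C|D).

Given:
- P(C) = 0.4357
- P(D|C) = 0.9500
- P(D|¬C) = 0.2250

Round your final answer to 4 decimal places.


Bayes' theorem: P(C|D) = P(D|C) × P(C) / P(D)

Step 1: Calculate P(D) using law of total probability
P(D) = P(D|C)P(C) + P(D|¬C)P(¬C)
     = 0.9500 × 0.4357 + 0.2250 × 0.5643
     = 0.41391500 + 0.12696750
     = 0.54088250

Step 2: Apply Bayes' theorem
P(C|D) = P(D|C) × P(C) / P(D)
       = 0.41391500 / 0.54088250
       = 0.7653


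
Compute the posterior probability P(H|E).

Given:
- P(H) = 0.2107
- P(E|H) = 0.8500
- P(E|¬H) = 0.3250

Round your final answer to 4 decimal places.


Bayes' theorem: P(H|E) = P(E|H) × P(H) / P(E)

Step 1: Calculate P(E) using law of total probability
P(E) = P(E|H)P(H) + P(E|¬H)P(¬H)
     = 0.8500 × 0.2107 + 0.3250 × 0.7893
     = 0.17909500 + 0.25652250
     = 0.43561750

Step 2: Apply Bayes' theorem
P(H|E) = P(E|H) × P(H) / P(E)
       = 0.17909500 / 0.43561750
       = 0.4111


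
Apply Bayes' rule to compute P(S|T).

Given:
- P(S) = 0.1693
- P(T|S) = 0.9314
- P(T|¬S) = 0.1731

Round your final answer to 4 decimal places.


Bayes' theorem: P(S|T) = P(T|S) × P(S) / P(T)

Step 1: Calculate P(T) using law of total probability
P(T) = P(T|S)P(S) + P(T|¬S)P(¬S)
     = 0.9314 × 0.1693 + 0.1731 × 0.8307
     = 0.15768602 + 0.14379417
     = 0.30148019

Step 2: Apply Bayes' theorem
P(S|T) = P(T|S) × P(S) / P(T)
       = 0.15768602 / 0.30148019
       = 0.5230


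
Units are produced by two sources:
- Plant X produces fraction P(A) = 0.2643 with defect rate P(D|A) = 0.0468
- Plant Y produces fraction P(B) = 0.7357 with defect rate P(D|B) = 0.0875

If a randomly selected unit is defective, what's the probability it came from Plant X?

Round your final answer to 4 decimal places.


Let A = from Plant X, D = defective

Given:
- P(A) = 0.2643, P(B) = 0.7357
- P(D|A) = 0.0468, P(D|B) = 0.0875

Step 1: Find P(D)
P(D) = P(D|A)P(A) + P(D|B)P(B)
     = 0.0468 × 0.2643 + 0.0875 × 0.7357
     = 0.01236924 + 0.06437375
     = 0.07674299

Step 2: Apply Bayes' theorem
P(A|D) = P(D|A)P(A) / P(D)
       = 0.01236924 / 0.07674299
       = 0.1612


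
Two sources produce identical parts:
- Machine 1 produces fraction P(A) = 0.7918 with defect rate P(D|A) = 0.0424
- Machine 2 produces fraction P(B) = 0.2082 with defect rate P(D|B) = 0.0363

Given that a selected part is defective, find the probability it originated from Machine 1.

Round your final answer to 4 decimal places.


Let A = from Machine 1, D = defective

Given:
- P(A) = 0.7918, P(B) = 0.2082
- P(D|A) = 0.0424, P(D|B) = 0.0363

Step 1: Find P(D)
P(D) = P(D|A)P(A) + P(D|B)P(B)
     = 0.0424 × 0.7918 + 0.0363 × 0.2082
     = 0.03357232 + 0.00755766
     = 0.04112998

Step 2: Apply Bayes' theorem
P(A|D) = P(D|A)P(A) / P(D)
       = 0.03357232 / 0.04112998
       = 0.8162


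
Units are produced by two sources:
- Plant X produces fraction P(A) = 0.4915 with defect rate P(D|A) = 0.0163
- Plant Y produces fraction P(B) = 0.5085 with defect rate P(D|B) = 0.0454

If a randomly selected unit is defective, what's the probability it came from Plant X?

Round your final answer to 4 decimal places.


Let A = from Plant X, D = defective

Given:
- P(A) = 0.4915, P(B) = 0.5085
- P(D|A) = 0.0163, P(D|B) = 0.0454

Step 1: Find P(D)
P(D) = P(D|A)P(A) + P(D|B)P(B)
     = 0.0163 × 0.4915 + 0.0454 × 0.5085
     = 0.00801145 + 0.02308590
     = 0.03109735

Step 2: Apply Bayes' theorem
P(A|D) = P(D|A)P(A) / P(D)
       = 0.00801145 / 0.03109735
       = 0.2576


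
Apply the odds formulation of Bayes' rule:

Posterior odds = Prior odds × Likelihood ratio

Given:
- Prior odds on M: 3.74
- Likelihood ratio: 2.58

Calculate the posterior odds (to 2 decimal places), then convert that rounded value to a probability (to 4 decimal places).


Step 1: Calculate posterior odds
Posterior odds = Prior odds × LR
               = 3.74 × 2.58
               = 9.65

Step 2: Convert to probability
P(M|E) = Posterior odds / (1 + Posterior odds)
       = 9.65 / (1 + 9.65)
       = 9.65 / 10.65
       = 0.9061

The evidence increased P(M) from 0.7890 to 0.9061.


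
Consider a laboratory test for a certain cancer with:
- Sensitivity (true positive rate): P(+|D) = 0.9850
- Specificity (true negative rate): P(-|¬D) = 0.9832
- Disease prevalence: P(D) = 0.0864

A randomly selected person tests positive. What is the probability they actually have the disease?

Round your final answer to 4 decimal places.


Let D = has disease, + = positive test

Given:
- P(D) = 0.0864 (prevalence)
- P(+|D) = 0.9850 (sensitivity)
- P(-|¬D) = 0.9832 (specificity)
- P(+|¬D) = 0.0168 (false positive rate = 1 - specificity)

Step 1: Find P(+)
P(+) = P(+|D)P(D) + P(+|¬D)P(¬D)
     = 0.9850 × 0.0864 + 0.0168 × 0.9136
     = 0.08510400 + 0.01534848
     = 0.10045248

Step 2: Apply Bayes' theorem for P(D|+)
P(D|+) = P(+|D)P(D) / P(+)
       = 0.08510400 / 0.10045248
       = 0.8472


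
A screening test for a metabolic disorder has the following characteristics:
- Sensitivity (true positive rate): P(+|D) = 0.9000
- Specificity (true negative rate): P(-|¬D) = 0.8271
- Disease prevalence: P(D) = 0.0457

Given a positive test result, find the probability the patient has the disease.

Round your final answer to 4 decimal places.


Let D = has disease, + = positive test

Given:
- P(D) = 0.0457 (prevalence)
- P(+|D) = 0.9000 (sensitivity)
- P(-|¬D) = 0.8271 (specificity)
- P(+|¬D) = 0.1729 (false positive rate = 1 - specificity)

Step 1: Find P(+)
P(+) = P(+|D)P(D) + P(+|¬D)P(¬D)
     = 0.9000 × 0.0457 + 0.1729 × 0.9543
     = 0.04113000 + 0.16499847
     = 0.20612847

Step 2: Apply Bayes' theorem for P(D|+)
P(D|+) = P(+|D)P(D) / P(+)
       = 0.04113000 / 0.20612847
       = 0.1995


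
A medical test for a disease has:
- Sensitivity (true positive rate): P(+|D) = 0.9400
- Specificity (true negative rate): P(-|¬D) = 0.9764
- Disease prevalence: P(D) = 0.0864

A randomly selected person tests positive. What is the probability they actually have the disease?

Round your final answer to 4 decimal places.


Let D = has disease, + = positive test

Given:
- P(D) = 0.0864 (prevalence)
- P(+|D) = 0.9400 (sensitivity)
- P(-|¬D) = 0.9764 (specificity)
- P(+|¬D) = 0.0236 (false positive rate = 1 - specificity)

Step 1: Find P(+)
P(+) = P(+|D)P(D) + P(+|¬D)P(¬D)
     = 0.9400 × 0.0864 + 0.0236 × 0.9136
     = 0.08121600 + 0.02156096
     = 0.10277696

Step 2: Apply Bayes' theorem for P(D|+)
P(D|+) = P(+|D)P(D) / P(+)
       = 0.08121600 / 0.10277696
       = 0.7902


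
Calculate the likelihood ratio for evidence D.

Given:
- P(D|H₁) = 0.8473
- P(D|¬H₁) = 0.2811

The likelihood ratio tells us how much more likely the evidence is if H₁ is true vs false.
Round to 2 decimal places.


Likelihood Ratio (LR) = P(D|H₁) / P(D|¬H₁)

LR = 0.8473 / 0.2811
   = 3.01

The evidence is 3.01 times more likely if H₁ is true than if H₁ is false.
LR > 1, so observing D raises the odds in favor of H₁.


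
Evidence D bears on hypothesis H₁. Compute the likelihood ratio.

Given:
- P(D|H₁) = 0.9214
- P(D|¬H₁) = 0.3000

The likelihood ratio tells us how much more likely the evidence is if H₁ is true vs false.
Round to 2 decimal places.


Likelihood Ratio (LR) = P(D|H₁) / P(D|¬H₁)

LR = 0.9214 / 0.3000
   = 3.07

The evidence is 3.07 times more likely if H₁ is true than if H₁ is false.
Because LR exceeds 1, D is evidence for H₁.


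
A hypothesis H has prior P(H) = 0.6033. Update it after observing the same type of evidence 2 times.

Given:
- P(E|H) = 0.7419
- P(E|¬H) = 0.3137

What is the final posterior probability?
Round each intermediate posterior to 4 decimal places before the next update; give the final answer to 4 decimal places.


Sequential Bayesian updating:

Initial prior: P(H) = 0.6033

Update 1:
  P(E) = 0.7419 × 0.6033 + 0.3137 × 0.3967 = 0.44758827 + 0.12444479 = 0.57203306
  P(H|E) = 0.44758827 / 0.57203306 = 0.7825

Update 2:
  P(E) = 0.7419 × 0.7825 + 0.3137 × 0.2175 = 0.58053675 + 0.06822975 = 0.64876650
  P(H|E) = 0.58053675 / 0.64876650 = 0.8948

Final posterior: 0.8948


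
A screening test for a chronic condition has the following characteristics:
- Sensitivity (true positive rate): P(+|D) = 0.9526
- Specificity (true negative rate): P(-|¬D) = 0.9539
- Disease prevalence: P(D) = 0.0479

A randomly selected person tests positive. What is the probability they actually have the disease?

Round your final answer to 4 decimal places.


Let D = has disease, + = positive test

Given:
- P(D) = 0.0479 (prevalence)
- P(+|D) = 0.9526 (sensitivity)
- P(-|¬D) = 0.9539 (specificity)
- P(+|¬D) = 0.0461 (false positive rate = 1 - specificity)

Step 1: Find P(+)
P(+) = P(+|D)P(D) + P(+|¬D)P(¬D)
     = 0.9526 × 0.0479 + 0.0461 × 0.9521
     = 0.04562954 + 0.04389181
     = 0.08952135

Step 2: Apply Bayes' theorem for P(D|+)
P(D|+) = P(+|D)P(D) / P(+)
       = 0.04562954 / 0.08952135
       = 0.5097


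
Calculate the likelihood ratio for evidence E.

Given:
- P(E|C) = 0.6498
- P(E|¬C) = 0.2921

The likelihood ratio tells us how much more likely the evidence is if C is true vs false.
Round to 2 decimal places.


Likelihood Ratio (LR) = P(E|C) / P(E|¬C)

LR = 0.6498 / 0.2921
   = 2.22

The evidence is 2.22 times more likely if C is true than if C is false.
Because LR exceeds 1, E is evidence for C.


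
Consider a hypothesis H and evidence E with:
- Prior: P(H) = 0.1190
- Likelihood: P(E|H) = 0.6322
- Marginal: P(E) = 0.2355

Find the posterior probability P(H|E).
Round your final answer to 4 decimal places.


Using Bayes' theorem:

P(H|E) = P(E|H) × P(H) / P(E)
       = 0.6322 × 0.1190 / 0.2355
       = 0.07523180 / 0.2355
       = 0.3195

The evidence strengthens our belief in H.
Prior: 0.1190 → Posterior: 0.3195


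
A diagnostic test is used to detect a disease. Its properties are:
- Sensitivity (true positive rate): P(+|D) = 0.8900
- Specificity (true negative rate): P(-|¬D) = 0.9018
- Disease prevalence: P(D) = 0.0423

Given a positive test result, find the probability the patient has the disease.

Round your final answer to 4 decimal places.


Let D = has disease, + = positive test

Given:
- P(D) = 0.0423 (prevalence)
- P(+|D) = 0.8900 (sensitivity)
- P(-|¬D) = 0.9018 (specificity)
- P(+|¬D) = 0.0982 (false positive rate = 1 - specificity)

Step 1: Find P(+)
P(+) = P(+|D)P(D) + P(+|¬D)P(¬D)
     = 0.8900 × 0.0423 + 0.0982 × 0.9577
     = 0.03764700 + 0.09404614
     = 0.13169314

Step 2: Apply Bayes' theorem for P(D|+)
P(D|+) = P(+|D)P(D) / P(+)
       = 0.03764700 / 0.13169314
       = 0.2859


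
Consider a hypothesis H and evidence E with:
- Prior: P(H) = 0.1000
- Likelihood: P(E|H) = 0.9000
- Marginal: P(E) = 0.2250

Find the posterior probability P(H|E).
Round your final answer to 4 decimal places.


Using Bayes' theorem:

P(H|E) = P(E|H) × P(H) / P(E)
       = 0.9000 × 0.1000 / 0.2250
       = 0.09000000 / 0.2250
       = 0.4000

The evidence strengthens our belief in H.
Prior: 0.1000 → Posterior: 0.4000


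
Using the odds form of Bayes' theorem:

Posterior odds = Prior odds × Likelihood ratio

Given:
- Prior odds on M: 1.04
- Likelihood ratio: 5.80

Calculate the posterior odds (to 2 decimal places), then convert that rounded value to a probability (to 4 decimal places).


Step 1: Calculate posterior odds
Posterior odds = Prior odds × LR
               = 1.04 × 5.80
               = 6.03

Step 2: Convert to probability
P(M|E) = Posterior odds / (1 + Posterior odds)
       = 6.03 / (1 + 6.03)
       = 6.03 / 7.03
       = 0.8578

The evidence increased P(M) from 0.5098 to 0.8578.


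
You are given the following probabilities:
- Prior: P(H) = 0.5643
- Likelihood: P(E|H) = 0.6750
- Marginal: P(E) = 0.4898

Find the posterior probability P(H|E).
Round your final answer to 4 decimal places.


Using Bayes' theorem:

P(H|E) = P(E|H) × P(H) / P(E)
       = 0.6750 × 0.5643 / 0.4898
       = 0.38090250 / 0.4898
       = 0.7777

The evidence strengthens our belief in H.
Prior: 0.5643 → Posterior: 0.7777


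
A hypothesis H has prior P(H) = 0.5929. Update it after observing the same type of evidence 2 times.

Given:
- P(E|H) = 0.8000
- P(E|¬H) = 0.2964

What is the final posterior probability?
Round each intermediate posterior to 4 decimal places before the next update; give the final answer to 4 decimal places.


Sequential Bayesian updating:

Initial prior: P(H) = 0.5929

Update 1:
  P(E) = 0.8000 × 0.5929 + 0.2964 × 0.4071 = 0.47432000 + 0.12066444 = 0.59498444
  P(H|E) = 0.47432000 / 0.59498444 = 0.7972

Update 2:
  P(E) = 0.8000 × 0.7972 + 0.2964 × 0.2028 = 0.63776000 + 0.06010992 = 0.69786992
  P(H|E) = 0.63776000 / 0.69786992 = 0.9139

Final posterior: 0.9139


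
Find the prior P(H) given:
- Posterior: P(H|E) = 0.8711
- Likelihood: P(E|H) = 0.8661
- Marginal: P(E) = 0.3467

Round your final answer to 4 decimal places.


From Bayes' theorem: P(H|E) = P(E|H) × P(H) / P(E)

Rearranging for P(H):
P(H) = P(H|E) × P(E) / P(E|H)
     = 0.8711 × 0.3467 / 0.8661
     = 0.30201037 / 0.8661
     = 0.3487


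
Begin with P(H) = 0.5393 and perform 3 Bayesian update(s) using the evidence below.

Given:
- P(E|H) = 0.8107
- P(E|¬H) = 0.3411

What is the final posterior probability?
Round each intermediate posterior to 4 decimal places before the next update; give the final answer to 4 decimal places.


Sequential Bayesian updating:

Initial prior: P(H) = 0.5393

Update 1:
  P(E) = 0.8107 × 0.5393 + 0.3411 × 0.4607 = 0.43721051 + 0.15714477 = 0.59435528
  P(H|E) = 0.43721051 / 0.59435528 = 0.7356

Update 2:
  P(E) = 0.8107 × 0.7356 + 0.3411 × 0.2644 = 0.59635092 + 0.09018684 = 0.68653776
  P(H|E) = 0.59635092 / 0.68653776 = 0.8686

Update 3:
  P(E) = 0.8107 × 0.8686 + 0.3411 × 0.1314 = 0.70417402 + 0.04482054 = 0.74899456
  P(H|E) = 0.70417402 / 0.74899456 = 0.9402

Final posterior: 0.9402


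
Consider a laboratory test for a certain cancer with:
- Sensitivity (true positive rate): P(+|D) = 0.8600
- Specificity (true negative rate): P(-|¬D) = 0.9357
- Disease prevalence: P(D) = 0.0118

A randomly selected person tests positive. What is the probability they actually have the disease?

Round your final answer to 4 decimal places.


Let D = has disease, + = positive test

Given:
- P(D) = 0.0118 (prevalence)
- P(+|D) = 0.8600 (sensitivity)
- P(-|¬D) = 0.9357 (specificity)
- P(+|¬D) = 0.0643 (false positive rate = 1 - specificity)

Step 1: Find P(+)
P(+) = P(+|D)P(D) + P(+|¬D)P(¬D)
     = 0.8600 × 0.0118 + 0.0643 × 0.9882
     = 0.01014800 + 0.06354126
     = 0.07368926

Step 2: Apply Bayes' theorem for P(D|+)
P(D|+) = P(+|D)P(D) / P(+)
       = 0.01014800 / 0.07368926
       = 0.1377


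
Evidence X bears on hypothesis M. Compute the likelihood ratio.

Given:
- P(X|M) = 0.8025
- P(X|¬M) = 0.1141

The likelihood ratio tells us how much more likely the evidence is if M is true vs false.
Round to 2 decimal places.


Likelihood Ratio (LR) = P(X|M) / P(X|¬M)

LR = 0.8025 / 0.1141
   = 7.03

The evidence is 7.03 times more likely if M is true than if M is false.
Since LR > 1, the evidence supports M over ¬M.


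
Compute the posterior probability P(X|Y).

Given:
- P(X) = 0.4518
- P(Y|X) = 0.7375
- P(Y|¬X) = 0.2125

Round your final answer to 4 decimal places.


Bayes' theorem: P(X|Y) = P(Y|X) × P(X) / P(Y)

Step 1: Calculate P(Y) using law of total probability
P(Y) = P(Y|X)P(X) + P(Y|¬X)P(¬X)
     = 0.7375 × 0.4518 + 0.2125 × 0.5482
     = 0.33320250 + 0.11649250
     = 0.44969500

Step 2: Apply Bayes' theorem
P(X|Y) = P(Y|X) × P(X) / P(Y)
       = 0.33320250 / 0.44969500
       = 0.7410


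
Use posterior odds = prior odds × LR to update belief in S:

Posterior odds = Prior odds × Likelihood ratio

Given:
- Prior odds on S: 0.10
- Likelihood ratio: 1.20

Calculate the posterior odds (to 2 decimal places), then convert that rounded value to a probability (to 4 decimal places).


Step 1: Calculate posterior odds
Posterior odds = Prior odds × LR
               = 0.10 × 1.20
               = 0.12

Step 2: Convert to probability
P(S|E) = Posterior odds / (1 + Posterior odds)
       = 0.12 / (1 + 0.12)
       = 0.12 / 1.12
       = 0.1071

The evidence increased P(S) from 0.0909 to 0.1071.


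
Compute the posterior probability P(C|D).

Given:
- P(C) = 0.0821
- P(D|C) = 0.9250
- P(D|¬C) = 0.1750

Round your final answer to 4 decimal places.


Bayes' theorem: P(C|D) = P(D|C) × P(C) / P(D)

Step 1: Calculate P(D) using law of total probability
P(D) = P(D|C)P(C) + P(D|¬C)P(¬C)
     = 0.9250 × 0.0821 + 0.1750 × 0.9179
     = 0.07594250 + 0.16063250
     = 0.23657500

Step 2: Apply Bayes' theorem
P(C|D) = P(D|C) × P(C) / P(D)
       = 0.07594250 / 0.23657500
       = 0.3210


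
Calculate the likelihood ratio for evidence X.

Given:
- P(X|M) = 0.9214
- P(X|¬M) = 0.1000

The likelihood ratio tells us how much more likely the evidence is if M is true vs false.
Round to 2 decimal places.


Likelihood Ratio (LR) = P(X|M) / P(X|¬M)

LR = 0.9214 / 0.1000
   = 9.21

The evidence is 9.21 times more likely if M is true than if M is false.
LR > 1, so observing X raises the odds in favor of M.


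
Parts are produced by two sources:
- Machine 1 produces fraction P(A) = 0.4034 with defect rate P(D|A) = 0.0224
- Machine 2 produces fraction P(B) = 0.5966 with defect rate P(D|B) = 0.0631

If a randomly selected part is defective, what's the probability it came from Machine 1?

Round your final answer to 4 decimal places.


Let A = from Machine 1, D = defective

Given:
- P(A) = 0.4034, P(B) = 0.5966
- P(D|A) = 0.0224, P(D|B) = 0.0631

Step 1: Find P(D)
P(D) = P(D|A)P(A) + P(D|B)P(B)
     = 0.0224 × 0.4034 + 0.0631 × 0.5966
     = 0.00903616 + 0.03764546
     = 0.04668162

Step 2: Apply Bayes' theorem
P(A|D) = P(D|A)P(A) / P(D)
       = 0.00903616 / 0.04668162
       = 0.1936


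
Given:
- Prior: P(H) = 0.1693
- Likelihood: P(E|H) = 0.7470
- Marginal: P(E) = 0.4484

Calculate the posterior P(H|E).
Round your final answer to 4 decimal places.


Using Bayes' theorem:

P(H|E) = P(E|H) × P(H) / P(E)
       = 0.7470 × 0.1693 / 0.4484
       = 0.12646710 / 0.4484
       = 0.2820

The evidence strengthens our belief in H.
Prior: 0.1693 → Posterior: 0.2820


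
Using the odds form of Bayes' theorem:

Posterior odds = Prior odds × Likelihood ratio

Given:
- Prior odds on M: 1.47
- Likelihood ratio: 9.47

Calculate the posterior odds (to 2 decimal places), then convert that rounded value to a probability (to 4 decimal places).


Step 1: Calculate posterior odds
Posterior odds = Prior odds × LR
               = 1.47 × 9.47
               = 13.92

Step 2: Convert to probability
P(M|E) = Posterior odds / (1 + Posterior odds)
       = 13.92 / (1 + 13.92)
       = 13.92 / 14.92
       = 0.9330

The evidence increased P(M) from 0.5951 to 0.9330.


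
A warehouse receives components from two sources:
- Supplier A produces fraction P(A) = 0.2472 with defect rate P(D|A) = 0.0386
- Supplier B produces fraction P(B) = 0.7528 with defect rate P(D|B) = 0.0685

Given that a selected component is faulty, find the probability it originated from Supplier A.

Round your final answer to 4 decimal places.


Let A = from Supplier A, D = faulty

Given:
- P(A) = 0.2472, P(B) = 0.7528
- P(D|A) = 0.0386, P(D|B) = 0.0685

Step 1: Find P(D)
P(D) = P(D|A)P(A) + P(D|B)P(B)
     = 0.0386 × 0.2472 + 0.0685 × 0.7528
     = 0.00954192 + 0.05156680
     = 0.06110872

Step 2: Apply Bayes' theorem
P(A|D) = P(D|A)P(A) / P(D)
       = 0.00954192 / 0.06110872
       = 0.1561


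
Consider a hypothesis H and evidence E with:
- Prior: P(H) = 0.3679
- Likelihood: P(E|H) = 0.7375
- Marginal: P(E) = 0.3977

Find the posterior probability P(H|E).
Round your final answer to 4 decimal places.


Using Bayes' theorem:

P(H|E) = P(E|H) × P(H) / P(E)
       = 0.7375 × 0.3679 / 0.3977
       = 0.27132625 / 0.3977
       = 0.6822

The evidence strengthens our belief in H.
Prior: 0.3679 → Posterior: 0.6822


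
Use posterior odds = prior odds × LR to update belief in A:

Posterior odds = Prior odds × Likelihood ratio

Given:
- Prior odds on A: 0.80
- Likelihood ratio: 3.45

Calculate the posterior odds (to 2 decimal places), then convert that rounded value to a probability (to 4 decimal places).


Step 1: Calculate posterior odds
Posterior odds = Prior odds × LR
               = 0.80 × 3.45
               = 2.76

Step 2: Convert to probability
P(A|E) = Posterior odds / (1 + Posterior odds)
       = 2.76 / (1 + 2.76)
       = 2.76 / 3.76
       = 0.7340

The evidence increased P(A) from 0.4444 to 0.7340.


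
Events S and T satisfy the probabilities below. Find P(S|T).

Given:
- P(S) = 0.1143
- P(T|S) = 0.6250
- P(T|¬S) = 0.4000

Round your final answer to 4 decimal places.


Bayes' theorem: P(S|T) = P(T|S) × P(S) / P(T)

Step 1: Calculate P(T) using law of total probability
P(T) = P(T|S)P(S) + P(T|¬S)P(¬S)
     = 0.6250 × 0.1143 + 0.4000 × 0.8857
     = 0.07143750 + 0.35428000
     = 0.42571750

Step 2: Apply Bayes' theorem
P(S|T) = P(T|S) × P(S) / P(T)
       = 0.07143750 / 0.42571750
       = 0.1678


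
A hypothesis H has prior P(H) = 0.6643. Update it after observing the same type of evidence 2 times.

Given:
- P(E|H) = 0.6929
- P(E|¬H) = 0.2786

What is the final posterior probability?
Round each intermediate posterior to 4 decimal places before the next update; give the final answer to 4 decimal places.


Sequential Bayesian updating:

Initial prior: P(H) = 0.6643

Update 1:
  P(E) = 0.6929 × 0.6643 + 0.2786 × 0.3357 = 0.46029347 + 0.09352602 = 0.55381949
  P(H|E) = 0.46029347 / 0.55381949 = 0.8311

Update 2:
  P(E) = 0.6929 × 0.8311 + 0.2786 × 0.1689 = 0.57586919 + 0.04705554 = 0.62292473
  P(H|E) = 0.57586919 / 0.62292473 = 0.9245

Final posterior: 0.9245


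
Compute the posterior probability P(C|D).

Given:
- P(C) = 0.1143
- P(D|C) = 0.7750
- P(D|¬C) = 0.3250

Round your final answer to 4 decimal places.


Bayes' theorem: P(C|D) = P(D|C) × P(C) / P(D)

Step 1: Calculate P(D) using law of total probability
P(D) = P(D|C)P(C) + P(D|¬C)P(¬C)
     = 0.7750 × 0.1143 + 0.3250 × 0.8857
     = 0.08858250 + 0.28785250
     = 0.37643500

Step 2: Apply Bayes' theorem
P(C|D) = P(D|C) × P(C) / P(D)
       = 0.08858250 / 0.37643500
       = 0.2353


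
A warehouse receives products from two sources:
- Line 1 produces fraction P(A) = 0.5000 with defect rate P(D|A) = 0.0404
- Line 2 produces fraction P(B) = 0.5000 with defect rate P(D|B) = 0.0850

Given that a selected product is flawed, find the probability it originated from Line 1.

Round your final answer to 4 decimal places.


Let A = from Line 1, D = flawed

Given:
- P(A) = 0.5000, P(B) = 0.5000
- P(D|A) = 0.0404, P(D|B) = 0.0850

Step 1: Find P(D)
P(D) = P(D|A)P(A) + P(D|B)P(B)
     = 0.0404 × 0.5000 + 0.0850 × 0.5000
     = 0.02020000 + 0.04250000
     = 0.06270000

Step 2: Apply Bayes' theorem
P(A|D) = P(D|A)P(A) / P(D)
       = 0.02020000 / 0.06270000
       = 0.3222


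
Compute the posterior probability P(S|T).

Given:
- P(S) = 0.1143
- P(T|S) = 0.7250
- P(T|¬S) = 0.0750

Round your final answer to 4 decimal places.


Bayes' theorem: P(S|T) = P(T|S) × P(S) / P(T)

Step 1: Calculate P(T) using law of total probability
P(T) = P(T|S)P(S) + P(T|¬S)P(¬S)
     = 0.7250 × 0.1143 + 0.0750 × 0.8857
     = 0.08286750 + 0.06642750
     = 0.14929500

Step 2: Apply Bayes' theorem
P(S|T) = P(T|S) × P(S) / P(T)
       = 0.08286750 / 0.14929500
       = 0.5551


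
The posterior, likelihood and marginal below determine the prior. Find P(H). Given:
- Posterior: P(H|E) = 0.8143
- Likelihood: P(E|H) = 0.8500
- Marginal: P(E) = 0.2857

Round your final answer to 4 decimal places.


From Bayes' theorem: P(H|E) = P(E|H) × P(H) / P(E)

Rearranging for P(H):
P(H) = P(H|E) × P(E) / P(E|H)
     = 0.8143 × 0.2857 / 0.8500
     = 0.23264551 / 0.8500
     = 0.2737


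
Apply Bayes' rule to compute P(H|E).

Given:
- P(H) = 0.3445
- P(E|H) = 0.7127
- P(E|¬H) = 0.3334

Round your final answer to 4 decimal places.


Bayes' theorem: P(H|E) = P(E|H) × P(H) / P(E)

Step 1: Calculate P(E) using law of total probability
P(E) = P(E|H)P(H) + P(E|¬H)P(¬H)
     = 0.7127 × 0.3445 + 0.3334 × 0.6555
     = 0.24552515 + 0.21854370
     = 0.46406885

Step 2: Apply Bayes' theorem
P(H|E) = P(E|H) × P(H) / P(E)
       = 0.24552515 / 0.46406885
       = 0.5291


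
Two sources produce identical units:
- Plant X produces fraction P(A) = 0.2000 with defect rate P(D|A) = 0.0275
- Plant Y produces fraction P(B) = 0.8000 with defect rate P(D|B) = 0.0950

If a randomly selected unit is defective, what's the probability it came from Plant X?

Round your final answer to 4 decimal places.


Let A = from Plant X, D = defective

Given:
- P(A) = 0.2000, P(B) = 0.8000
- P(D|A) = 0.0275, P(D|B) = 0.0950

Step 1: Find P(D)
P(D) = P(D|A)P(A) + P(D|B)P(B)
     = 0.0275 × 0.2000 + 0.0950 × 0.8000
     = 0.00550000 + 0.07600000
     = 0.08150000

Step 2: Apply Bayes' theorem
P(A|D) = P(D|A)P(A) / P(D)
       = 0.00550000 / 0.08150000
       = 0.0675


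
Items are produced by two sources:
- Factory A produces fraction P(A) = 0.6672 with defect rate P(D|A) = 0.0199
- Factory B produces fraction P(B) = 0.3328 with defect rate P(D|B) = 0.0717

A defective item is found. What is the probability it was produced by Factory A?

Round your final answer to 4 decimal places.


Let A = from Factory A, D = defective

Given:
- P(A) = 0.6672, P(B) = 0.3328
- P(D|A) = 0.0199, P(D|B) = 0.0717

Step 1: Find P(D)
P(D) = P(D|A)P(A) + P(D|B)P(B)
     = 0.0199 × 0.6672 + 0.0717 × 0.3328
     = 0.01327728 + 0.02386176
     = 0.03713904

Step 2: Apply Bayes' theorem
P(A|D) = P(D|A)P(A) / P(D)
       = 0.01327728 / 0.03713904
       = 0.3575


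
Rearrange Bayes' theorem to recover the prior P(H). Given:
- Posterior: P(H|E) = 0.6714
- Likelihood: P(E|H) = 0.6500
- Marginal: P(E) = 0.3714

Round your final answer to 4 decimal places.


From Bayes' theorem: P(H|E) = P(E|H) × P(H) / P(E)

Rearranging for P(H):
P(H) = P(H|E) × P(E) / P(E|H)
     = 0.6714 × 0.3714 / 0.6500
     = 0.24935796 / 0.6500
     = 0.3836


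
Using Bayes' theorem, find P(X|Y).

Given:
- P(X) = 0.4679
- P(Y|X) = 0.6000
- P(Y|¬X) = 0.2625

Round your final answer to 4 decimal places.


Bayes' theorem: P(X|Y) = P(Y|X) × P(X) / P(Y)

Step 1: Calculate P(Y) using law of total probability
P(Y) = P(Y|X)P(X) + P(Y|¬X)P(¬X)
     = 0.6000 × 0.4679 + 0.2625 × 0.5321
     = 0.28074000 + 0.13967625
     = 0.42041625

Step 2: Apply Bayes' theorem
P(X|Y) = P(Y|X) × P(X) / P(Y)
       = 0.28074000 / 0.42041625
       = 0.6678


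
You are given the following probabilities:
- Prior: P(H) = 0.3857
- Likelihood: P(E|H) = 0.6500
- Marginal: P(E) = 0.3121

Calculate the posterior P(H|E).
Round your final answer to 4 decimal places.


Using Bayes' theorem:

P(H|E) = P(E|H) × P(H) / P(E)
       = 0.6500 × 0.3857 / 0.3121
       = 0.25070500 / 0.3121
       = 0.8033

The evidence strengthens our belief in H.
Prior: 0.3857 → Posterior: 0.8033


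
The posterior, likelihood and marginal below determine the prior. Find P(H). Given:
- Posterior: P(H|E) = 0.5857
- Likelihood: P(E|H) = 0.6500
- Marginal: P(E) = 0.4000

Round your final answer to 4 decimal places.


From Bayes' theorem: P(H|E) = P(E|H) × P(H) / P(E)

Rearranging for P(H):
P(H) = P(H|E) × P(E) / P(E|H)
     = 0.5857 × 0.4000 / 0.6500
     = 0.23428000 / 0.6500
     = 0.3604


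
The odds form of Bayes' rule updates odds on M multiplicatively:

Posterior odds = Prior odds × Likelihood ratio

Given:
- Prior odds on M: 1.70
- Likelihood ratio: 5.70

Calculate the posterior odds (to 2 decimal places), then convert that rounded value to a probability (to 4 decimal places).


Step 1: Calculate posterior odds
Posterior odds = Prior odds × LR
               = 1.70 × 5.70
               = 9.69

Step 2: Convert to probability
P(M|E) = Posterior odds / (1 + Posterior odds)
       = 9.69 / (1 + 9.69)
       = 9.69 / 10.69
       = 0.9065

The evidence increased P(M) from 0.6296 to 0.9065.


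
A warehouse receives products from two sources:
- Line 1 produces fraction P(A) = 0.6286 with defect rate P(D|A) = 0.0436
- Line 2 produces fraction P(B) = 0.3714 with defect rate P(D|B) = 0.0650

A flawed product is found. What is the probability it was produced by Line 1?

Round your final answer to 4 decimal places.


Let A = from Line 1, D = flawed

Given:
- P(A) = 0.6286, P(B) = 0.3714
- P(D|A) = 0.0436, P(D|B) = 0.0650

Step 1: Find P(D)
P(D) = P(D|A)P(A) + P(D|B)P(B)
     = 0.0436 × 0.6286 + 0.0650 × 0.3714
     = 0.02740696 + 0.02414100
     = 0.05154796

Step 2: Apply Bayes' theorem
P(A|D) = P(D|A)P(A) / P(D)
       = 0.02740696 / 0.05154796
       = 0.5317


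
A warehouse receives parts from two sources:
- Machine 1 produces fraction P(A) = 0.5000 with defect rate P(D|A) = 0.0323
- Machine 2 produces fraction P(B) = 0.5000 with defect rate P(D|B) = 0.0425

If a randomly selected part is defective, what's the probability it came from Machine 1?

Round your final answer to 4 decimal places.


Let A = from Machine 1, D = defective

Given:
- P(A) = 0.5000, P(B) = 0.5000
- P(D|A) = 0.0323, P(D|B) = 0.0425

Step 1: Find P(D)
P(D) = P(D|A)P(A) + P(D|B)P(B)
     = 0.0323 × 0.5000 + 0.0425 × 0.5000
     = 0.01615000 + 0.02125000
     = 0.03740000

Step 2: Apply Bayes' theorem
P(A|D) = P(D|A)P(A) / P(D)
       = 0.01615000 / 0.03740000
       = 0.4318


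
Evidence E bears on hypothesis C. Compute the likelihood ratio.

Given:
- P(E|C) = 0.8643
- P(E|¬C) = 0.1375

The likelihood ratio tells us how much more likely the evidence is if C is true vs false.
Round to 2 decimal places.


Likelihood Ratio (LR) = P(E|C) / P(E|¬C)

LR = 0.8643 / 0.1375
   = 6.29

The evidence is 6.29 times more likely if C is true than if C is false.
Since LR > 1, the evidence supports C over ¬C.


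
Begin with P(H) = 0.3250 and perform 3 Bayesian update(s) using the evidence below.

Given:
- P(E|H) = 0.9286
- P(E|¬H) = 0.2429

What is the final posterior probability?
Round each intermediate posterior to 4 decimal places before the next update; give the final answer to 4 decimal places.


Sequential Bayesian updating:

Initial prior: P(H) = 0.3250

Update 1:
  P(E) = 0.9286 × 0.3250 + 0.2429 × 0.6750 = 0.30179500 + 0.16395750 = 0.46575250
  P(H|E) = 0.30179500 / 0.46575250 = 0.6480

Update 2:
  P(E) = 0.9286 × 0.6480 + 0.2429 × 0.3520 = 0.60173280 + 0.08550080 = 0.68723360
  P(H|E) = 0.60173280 / 0.68723360 = 0.8756

Update 3:
  P(E) = 0.9286 × 0.8756 + 0.2429 × 0.1244 = 0.81308216 + 0.03021676 = 0.84329892
  P(H|E) = 0.81308216 / 0.84329892 = 0.9642

Final posterior: 0.9642


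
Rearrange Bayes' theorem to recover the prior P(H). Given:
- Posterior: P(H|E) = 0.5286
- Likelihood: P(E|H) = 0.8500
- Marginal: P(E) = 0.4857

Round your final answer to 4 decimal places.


From Bayes' theorem: P(H|E) = P(E|H) × P(H) / P(E)

Rearranging for P(H):
P(H) = P(H|E) × P(E) / P(E|H)
     = 0.5286 × 0.4857 / 0.8500
     = 0.25674102 / 0.8500
     = 0.3020


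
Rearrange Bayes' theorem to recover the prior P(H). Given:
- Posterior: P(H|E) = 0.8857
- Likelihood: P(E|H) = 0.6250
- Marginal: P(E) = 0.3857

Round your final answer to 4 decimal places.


From Bayes' theorem: P(H|E) = P(E|H) × P(H) / P(E)

Rearranging for P(H):
P(H) = P(H|E) × P(E) / P(E|H)
     = 0.8857 × 0.3857 / 0.6250
     = 0.34161449 / 0.6250
     = 0.5466


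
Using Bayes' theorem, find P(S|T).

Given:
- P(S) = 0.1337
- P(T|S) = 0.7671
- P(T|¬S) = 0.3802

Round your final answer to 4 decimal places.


Bayes' theorem: P(S|T) = P(T|S) × P(S) / P(T)

Step 1: Calculate P(T) using law of total probability
P(T) = P(T|S)P(S) + P(T|¬S)P(¬S)
     = 0.7671 × 0.1337 + 0.3802 × 0.8663
     = 0.10256127 + 0.32936726
     = 0.43192853

Step 2: Apply Bayes' theorem
P(S|T) = P(T|S) × P(S) / P(T)
       = 0.10256127 / 0.43192853
       = 0.2374


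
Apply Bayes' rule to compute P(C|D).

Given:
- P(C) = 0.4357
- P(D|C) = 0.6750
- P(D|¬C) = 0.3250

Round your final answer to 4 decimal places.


Bayes' theorem: P(C|D) = P(D|C) × P(C) / P(D)

Step 1: Calculate P(D) using law of total probability
P(D) = P(D|C)P(C) + P(D|¬C)P(¬C)
     = 0.6750 × 0.4357 + 0.3250 × 0.5643
     = 0.29409750 + 0.18339750
     = 0.47749500

Step 2: Apply Bayes' theorem
P(C|D) = P(D|C) × P(C) / P(D)
       = 0.29409750 / 0.47749500
       = 0.6159


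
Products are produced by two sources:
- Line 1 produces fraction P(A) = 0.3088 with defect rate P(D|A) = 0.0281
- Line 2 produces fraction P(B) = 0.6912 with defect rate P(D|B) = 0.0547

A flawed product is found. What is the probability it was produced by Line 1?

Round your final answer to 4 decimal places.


Let A = from Line 1, D = flawed

Given:
- P(A) = 0.3088, P(B) = 0.6912
- P(D|A) = 0.0281, P(D|B) = 0.0547

Step 1: Find P(D)
P(D) = P(D|A)P(A) + P(D|B)P(B)
     = 0.0281 × 0.3088 + 0.0547 × 0.6912
     = 0.00867728 + 0.03780864
     = 0.04648592

Step 2: Apply Bayes' theorem
P(A|D) = P(D|A)P(A) / P(D)
       = 0.00867728 / 0.04648592
       = 0.1867


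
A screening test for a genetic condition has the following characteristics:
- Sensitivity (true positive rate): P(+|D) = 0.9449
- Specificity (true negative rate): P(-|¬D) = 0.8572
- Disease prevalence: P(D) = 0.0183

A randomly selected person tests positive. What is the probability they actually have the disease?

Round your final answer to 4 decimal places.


Let D = has disease, + = positive test

Given:
- P(D) = 0.0183 (prevalence)
- P(+|D) = 0.9449 (sensitivity)
- P(-|¬D) = 0.8572 (specificity)
- P(+|¬D) = 0.1428 (false positive rate = 1 - specificity)

Step 1: Find P(+)
P(+) = P(+|D)P(D) + P(+|¬D)P(¬D)
     = 0.9449 × 0.0183 + 0.1428 × 0.9817
     = 0.01729167 + 0.14018676
     = 0.15747843

Step 2: Apply Bayes' theorem for P(D|+)
P(D|+) = P(+|D)P(D) / P(+)
       = 0.01729167 / 0.15747843
       = 0.1098
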